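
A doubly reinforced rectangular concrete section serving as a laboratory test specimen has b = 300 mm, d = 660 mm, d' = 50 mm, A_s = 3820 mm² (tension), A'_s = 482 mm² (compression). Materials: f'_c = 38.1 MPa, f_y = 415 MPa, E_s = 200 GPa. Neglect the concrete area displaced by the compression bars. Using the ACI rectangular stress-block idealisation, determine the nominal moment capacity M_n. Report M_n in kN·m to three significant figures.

M_n ≈ 938 kN·m

Assume both tension and compression steel yield.
Net tension couple steel: A_s − A'_s = 3338 mm².
a = (A_s − A'_s) f_y / (0.85 f'_c b) = 1385270/(0.85 × 38.1 × 300) = 142.58 mm.
c = a/β₁ = 142.58/0.778 = 183.26 mm; ε'_s = 0.003(c − d')/c = 0.0022 ≥ f_y/E_s = 0.0021, so compression steel does yield.
M_n = (A_s − A'_s) f_y (d − a/2) + A'_s f_y (d − d') = [1385270 × (660 − 71.29) + 200030 × (660 − 50)] × 10⁻⁶ = 815.52 + 122.02 = 937.54 kN·m.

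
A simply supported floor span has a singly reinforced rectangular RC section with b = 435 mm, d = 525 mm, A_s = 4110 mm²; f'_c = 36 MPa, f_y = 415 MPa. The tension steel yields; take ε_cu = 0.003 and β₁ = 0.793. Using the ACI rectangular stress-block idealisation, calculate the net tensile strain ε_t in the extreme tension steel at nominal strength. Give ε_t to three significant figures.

a = A_s f_y/(0.85 f'_c b) = 128.14 mm.
β₁ = 0.793, so c = a/β₁ = 128.14/0.793 = 161.59 mm.
From the linear strain diagram with ε_cu = 0.003: ε_t = 0.003 (d − c)/c = 0.003 × (525 − 161.59)/161.59 = 0.00675.
Since ε_t ≥ 0.005, the section is tension-controlled.

ε_t ≈ 0.00675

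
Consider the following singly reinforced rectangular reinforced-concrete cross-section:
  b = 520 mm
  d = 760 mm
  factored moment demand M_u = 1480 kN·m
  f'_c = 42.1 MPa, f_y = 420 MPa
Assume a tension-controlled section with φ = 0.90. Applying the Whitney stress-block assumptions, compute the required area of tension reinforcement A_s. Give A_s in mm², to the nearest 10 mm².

A_s ≈ 5620 mm²

M_n = M_u/φ = 1480/0.90 = 1644.44 kN·m.
With M_n = 0.85 f'_c a b (d − a/2), solve the quadratic for a:
a = d − √(d² − 2M_n/(0.85 f'_c b)) = 760 − √(760² − 2 × 1644.44×10⁶/(0.85 × 42.1 × 520)) = 126.87 mm.
A_s = 0.85 f'_c a b / f_y = 0.85 × 42.1 × 126.87 × 520 / 420 = 5621.0 mm².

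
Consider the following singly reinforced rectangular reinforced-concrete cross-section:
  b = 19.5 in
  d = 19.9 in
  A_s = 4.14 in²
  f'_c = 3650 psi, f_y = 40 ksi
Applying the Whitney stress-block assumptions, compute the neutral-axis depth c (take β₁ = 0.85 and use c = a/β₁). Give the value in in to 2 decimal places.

T = A_s f_y = 4.14 × 40 = 165.6 kips.
a = T/(0.85 f'_c b) = 165.6/(0.85 × 3.65 × 19.5) = 2.7372 in.
With β₁ = 0.85, c = a/β₁ = 2.7372/0.85 = 3.22 in.

c ≈ 3.22 in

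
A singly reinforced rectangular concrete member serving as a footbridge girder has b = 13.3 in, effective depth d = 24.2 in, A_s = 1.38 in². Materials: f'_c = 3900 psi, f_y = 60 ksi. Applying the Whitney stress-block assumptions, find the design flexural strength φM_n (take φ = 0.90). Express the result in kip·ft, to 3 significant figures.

T = A_s f_y = 1.38 × 60 = 82.8 kips.
a = T/(0.85 f'_c b) = 82.8/(0.85 × 3.9 × 13.3) = 1.878 in.
M_n = T(d − a/2) = 82.8 × (24.2 − 0.939) = 1926.0 kip·in = 1926.0/12 = 160.50 kip·ft.
φM_n = 0.90 × 160.50 = 144.45 kip·ft.

φM_n ≈ 144 kip·ft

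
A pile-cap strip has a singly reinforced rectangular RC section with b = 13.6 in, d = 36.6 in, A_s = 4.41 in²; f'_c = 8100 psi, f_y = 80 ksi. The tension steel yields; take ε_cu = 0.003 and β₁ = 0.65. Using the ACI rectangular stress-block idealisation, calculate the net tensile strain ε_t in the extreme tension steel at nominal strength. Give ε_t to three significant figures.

a = A_s f_y/(0.85 f'_c b) = 3.768 in.
β₁ = 0.65, so c = a/β₁ = 3.768/0.65 = 5.797 in.
From the linear strain diagram with ε_cu = 0.003: ε_t = 0.003 (d − c)/c = 0.003 × (36.6 − 5.797)/5.797 = 0.0159.
Since ε_t ≥ 0.005, the section is tension-controlled.

ε_t ≈ 0.0159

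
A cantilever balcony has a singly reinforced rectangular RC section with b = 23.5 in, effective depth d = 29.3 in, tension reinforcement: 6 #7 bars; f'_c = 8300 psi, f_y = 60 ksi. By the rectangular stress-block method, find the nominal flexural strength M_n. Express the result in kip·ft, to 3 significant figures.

M_n ≈ 516 kip·ft

A_s = 6 × 0.6 = 3.6 in².
T = A_s f_y = 3.6 × 60 = 216 kips.
a = T/(0.85 f'_c b) = 216/(0.85 × 8.3 × 23.5) = 1.303 in.
M_n = T(d − a/2) = 216 × (29.3 − 0.6515) = 6188.1 kip·in = 6188.1/12 = 515.68 kip·ft.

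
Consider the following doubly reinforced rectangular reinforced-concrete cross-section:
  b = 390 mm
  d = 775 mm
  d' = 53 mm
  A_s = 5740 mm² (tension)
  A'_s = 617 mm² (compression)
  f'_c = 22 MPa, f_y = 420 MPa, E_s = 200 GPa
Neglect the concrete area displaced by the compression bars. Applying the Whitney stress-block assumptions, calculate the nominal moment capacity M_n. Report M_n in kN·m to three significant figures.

M_n ≈ 1540 kN·m

Assume both tension and compression steel yield.
Net tension couple steel: A_s − A'_s = 5123 mm².
a = (A_s − A'_s) f_y / (0.85 f'_c b) = 2151660/(0.85 × 22 × 390) = 295.03 mm.
c = a/β₁ = 295.03/0.85 = 347.09 mm; ε'_s = 0.003(c − d')/c = 0.0025 ≥ f_y/E_s = 0.0021, so compression steel does yield.
M_n = (A_s − A'_s) f_y (d − a/2) + A'_s f_y (d − d') = [2151660 × (775 − 147.515) + 259140 × (775 − 53)] × 10⁻⁶ = 1350.13 + 187.10 = 1537.23 kN·m.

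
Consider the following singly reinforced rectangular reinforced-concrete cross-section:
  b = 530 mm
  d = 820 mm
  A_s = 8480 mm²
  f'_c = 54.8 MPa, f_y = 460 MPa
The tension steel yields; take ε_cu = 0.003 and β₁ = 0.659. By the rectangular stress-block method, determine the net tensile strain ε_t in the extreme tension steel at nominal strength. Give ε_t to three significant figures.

a = A_s f_y/(0.85 f'_c b) = 158.01 mm.
β₁ = 0.659, so c = a/β₁ = 158.01/0.659 = 239.77 mm.
From the linear strain diagram with ε_cu = 0.003: ε_t = 0.003 (d − c)/c = 0.003 × (820 − 239.77)/239.77 = 0.00726.
Since ε_t ≥ 0.005, the section is tension-controlled.

ε_t ≈ 0.00726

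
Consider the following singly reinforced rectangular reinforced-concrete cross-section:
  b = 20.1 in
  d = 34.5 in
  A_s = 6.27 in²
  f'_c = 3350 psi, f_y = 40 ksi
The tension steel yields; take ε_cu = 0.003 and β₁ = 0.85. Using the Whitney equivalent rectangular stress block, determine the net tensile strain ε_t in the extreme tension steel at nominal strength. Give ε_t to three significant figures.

a = A_s f_y/(0.85 f'_c b) = 4.382 in.
β₁ = 0.85, so c = a/β₁ = 4.382/0.85 = 5.155 in.
From the linear strain diagram with ε_cu = 0.003: ε_t = 0.003 (d − c)/c = 0.003 × (34.5 − 5.155)/5.155 = 0.0171.
Since ε_t ≥ 0.005, the section is tension-controlled.

ε_t ≈ 0.0171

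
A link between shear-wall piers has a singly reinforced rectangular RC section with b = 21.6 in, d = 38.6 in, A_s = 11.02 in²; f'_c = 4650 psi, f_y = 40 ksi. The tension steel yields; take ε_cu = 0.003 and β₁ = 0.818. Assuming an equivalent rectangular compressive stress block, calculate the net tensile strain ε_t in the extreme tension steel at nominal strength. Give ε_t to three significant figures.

a = A_s f_y/(0.85 f'_c b) = 5.163 in.
β₁ = 0.818, so c = a/β₁ = 5.163/0.818 = 6.312 in.
From the linear strain diagram with ε_cu = 0.003: ε_t = 0.003 (d − c)/c = 0.003 × (38.6 − 6.312)/6.312 = 0.0153.
Since ε_t ≥ 0.005, the section is tension-controlled.

ε_t ≈ 0.0153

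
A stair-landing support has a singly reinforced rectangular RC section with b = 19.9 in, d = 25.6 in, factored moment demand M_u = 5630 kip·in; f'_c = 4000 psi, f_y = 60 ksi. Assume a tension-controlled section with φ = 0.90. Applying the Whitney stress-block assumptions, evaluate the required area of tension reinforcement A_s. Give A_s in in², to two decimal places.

A_s ≈ 4.41 in²

M_n = M_u/φ = 5630/0.90 = 6255.56 kip·in.
From M_n = 0.85 f'_c a b (d − a/2):
a = d − √(d² − 2M_n/(0.85 f'_c b)) = 25.6 − √(25.6² − 2 × 6255.56/(0.85 × 4 × 19.9)) = 3.910 in.
A_s = 0.85 f'_c a b / f_y = 0.85 × 4 × 3.910 × 19.9 / 60 = 4.409 in².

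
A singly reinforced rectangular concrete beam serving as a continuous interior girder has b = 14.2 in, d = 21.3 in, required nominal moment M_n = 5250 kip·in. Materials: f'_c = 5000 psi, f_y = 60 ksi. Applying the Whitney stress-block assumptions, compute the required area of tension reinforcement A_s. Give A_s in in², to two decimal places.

A_s ≈ 4.60 in²

From M_n = 0.85 f'_c a b (d − a/2):
a = d − √(d² − 2M_n/(0.85 f'_c b)) = 21.3 − √(21.3² − 2 × 5250/(0.85 × 5 × 14.2)) = 4.576 in.
A_s = 0.85 f'_c a b / f_y = 0.85 × 5 × 4.576 × 14.2 / 60 = 4.603 in².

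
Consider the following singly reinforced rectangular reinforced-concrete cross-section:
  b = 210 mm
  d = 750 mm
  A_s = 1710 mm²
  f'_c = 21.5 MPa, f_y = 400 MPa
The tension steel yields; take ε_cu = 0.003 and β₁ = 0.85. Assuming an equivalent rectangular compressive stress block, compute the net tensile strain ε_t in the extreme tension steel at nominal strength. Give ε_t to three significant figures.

a = A_s f_y/(0.85 f'_c b) = 178.23 mm.
β₁ = 0.85, so c = a/β₁ = 178.23/0.85 = 209.68 mm.
From the linear strain diagram with ε_cu = 0.003: ε_t = 0.003 (d − c)/c = 0.003 × (750 − 209.68)/209.68 = 0.00773.
Since ε_t ≥ 0.005, the section is tension-controlled.

ε_t ≈ 0.00773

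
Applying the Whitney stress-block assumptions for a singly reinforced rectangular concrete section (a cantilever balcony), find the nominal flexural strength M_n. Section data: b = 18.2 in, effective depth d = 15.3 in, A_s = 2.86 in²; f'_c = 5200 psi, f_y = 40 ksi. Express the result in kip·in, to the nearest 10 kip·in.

T = A_s f_y = 2.86 × 40 = 114.4 kips.
a = T/(0.85 f'_c b) = 114.4/(0.85 × 5.2 × 18.2) = 1.422 in.
M_n = T(d − a/2) = 114.4 × (15.3 − 0.711) = 1669.0 kip·in.

M_n ≈ 1670 kip·in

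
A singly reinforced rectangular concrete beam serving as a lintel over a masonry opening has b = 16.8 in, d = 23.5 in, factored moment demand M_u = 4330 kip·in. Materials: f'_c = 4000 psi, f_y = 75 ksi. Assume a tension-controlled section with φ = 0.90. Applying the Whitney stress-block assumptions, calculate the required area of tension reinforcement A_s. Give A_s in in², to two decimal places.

M_n = M_u/φ = 4330/0.90 = 4811.11 kip·in.
From M_n = 0.85 f'_c a b (d − a/2):
a = d − √(d² − 2M_n/(0.85 f'_c b)) = 23.5 − √(23.5² − 2 × 4811.11/(0.85 × 4 × 16.8)) = 3.909 in.
A_s = 0.85 f'_c a b / f_y = 0.85 × 4 × 3.909 × 16.8 / 75 = 2.977 in².

A_s ≈ 2.98 in²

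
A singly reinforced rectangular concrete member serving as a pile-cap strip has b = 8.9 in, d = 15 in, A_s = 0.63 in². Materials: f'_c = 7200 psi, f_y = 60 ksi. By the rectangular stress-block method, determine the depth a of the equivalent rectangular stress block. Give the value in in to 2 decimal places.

T = A_s f_y = 0.63 × 60 = 37.8 kips.
a = T/(0.85 f'_c b) = 37.8/(0.85 × 7.2 × 8.9) = 0.69 in.

a ≈ 0.69 in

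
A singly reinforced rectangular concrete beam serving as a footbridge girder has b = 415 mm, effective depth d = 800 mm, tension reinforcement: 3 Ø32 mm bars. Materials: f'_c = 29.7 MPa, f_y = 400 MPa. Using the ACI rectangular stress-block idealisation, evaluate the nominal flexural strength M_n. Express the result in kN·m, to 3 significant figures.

A_s = 3 × 804 = 2412 mm².
T = A_s f_y = 2412 × 400 = 964800 N = 964.8 kN.
From C = T: a = T/(0.85 f'_c b) = 964800/(0.85 × 29.7 × 415) = 92.09 mm.
M_n = T(d − a/2) = 964.8 kN × (800 − 46.045) mm = 727.42 kN·m.

M_n ≈ 727 kN·m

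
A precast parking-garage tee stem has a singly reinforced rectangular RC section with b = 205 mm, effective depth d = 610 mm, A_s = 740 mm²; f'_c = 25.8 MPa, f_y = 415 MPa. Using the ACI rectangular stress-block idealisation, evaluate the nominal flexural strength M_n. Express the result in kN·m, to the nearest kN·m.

T = A_s f_y = 740 × 415 = 307100 N = 307.1 kN.
From C = T: a = T/(0.85 f'_c b) = 307100/(0.85 × 25.8 × 205) = 68.31 mm.
M_n = T(d − a/2) = 307.1 kN × (610 − 34.155) mm = 176.84 kN·m.

M_n ≈ 177 kN·m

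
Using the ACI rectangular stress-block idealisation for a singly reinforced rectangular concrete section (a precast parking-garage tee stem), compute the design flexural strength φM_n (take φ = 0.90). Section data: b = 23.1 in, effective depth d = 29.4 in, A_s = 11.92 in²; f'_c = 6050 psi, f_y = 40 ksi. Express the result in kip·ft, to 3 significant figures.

φM_n ≈ 980 kip·ft

T = A_s f_y = 11.92 × 40 = 476.8 kips.
a = T/(0.85 f'_c b) = 476.8/(0.85 × 6.05 × 23.1) = 4.014 in.
M_n = T(d − a/2) = 476.8 × (29.4 − 2.007) = 13061.0 kip·in = 13061.0/12 = 1088.42 kip·ft.
φM_n = 0.90 × 1088.42 = 979.58 kip·ft.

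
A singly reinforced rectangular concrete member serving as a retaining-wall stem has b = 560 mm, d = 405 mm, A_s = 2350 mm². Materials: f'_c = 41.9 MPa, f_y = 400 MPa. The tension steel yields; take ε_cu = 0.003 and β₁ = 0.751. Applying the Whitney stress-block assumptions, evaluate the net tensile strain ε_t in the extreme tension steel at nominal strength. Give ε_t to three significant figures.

ε_t ≈ 0.0164

a = A_s f_y/(0.85 f'_c b) = 47.13 mm.
β₁ = 0.751, so c = a/β₁ = 47.13/0.751 = 62.76 mm.
From the linear strain diagram with ε_cu = 0.003: ε_t = 0.003 (d − c)/c = 0.003 × (405 − 62.76)/62.76 = 0.0164.
Since ε_t ≥ 0.005, the section is tension-controlled.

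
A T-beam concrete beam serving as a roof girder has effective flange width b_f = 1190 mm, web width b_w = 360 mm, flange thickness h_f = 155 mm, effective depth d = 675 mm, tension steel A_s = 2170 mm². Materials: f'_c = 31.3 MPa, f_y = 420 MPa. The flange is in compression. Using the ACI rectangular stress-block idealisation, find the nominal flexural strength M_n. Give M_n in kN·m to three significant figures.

M_n ≈ 602 kN·m

Tension: T = A_s f_y = 2170 × 420 = 911400 N.
Try a within the flange: a = T/(0.85 f'_c b_f) = 911400/(0.85 × 31.3 × 1190) = 28.79 mm.
Since a = 28.79 ≤ h_f = 155 mm, the stress block lies entirely in the flange; analyse as a rectangular beam of width b_f.
M_n = T(d − a/2) = 911400 × (675 − 14.395) = 602.08 × 10⁶ N·mm.
M_n = 602.08 kN·m.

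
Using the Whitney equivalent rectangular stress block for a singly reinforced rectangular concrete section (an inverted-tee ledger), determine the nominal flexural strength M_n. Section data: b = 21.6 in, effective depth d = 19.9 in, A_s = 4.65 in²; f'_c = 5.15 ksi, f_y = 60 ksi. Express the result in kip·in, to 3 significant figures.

T = A_s f_y = 4.65 × 60 = 279 kips.
a = T/(0.85 f'_c b) = 279/(0.85 × 5.15 × 21.6) = 2.951 in.
M_n = T(d − a/2) = 279 × (19.9 − 1.4755) = 5140.4 kip·in.

M_n ≈ 5140 kip·in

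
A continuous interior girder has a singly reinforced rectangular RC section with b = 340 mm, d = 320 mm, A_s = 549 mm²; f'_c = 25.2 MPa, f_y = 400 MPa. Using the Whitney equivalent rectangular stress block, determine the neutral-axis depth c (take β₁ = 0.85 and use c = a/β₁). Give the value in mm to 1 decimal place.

c ≈ 35.5 mm

T = A_s f_y = 549 × 400 = 219600 N = 219.6 kN.
Setting C = 0.85 f'_c a b equal to T: a = 219600/(0.85 × 25.2 × 340) = 30.153 mm.
With β₁ = 0.85, c = a/β₁ = 30.153/0.85 = 35.5 mm.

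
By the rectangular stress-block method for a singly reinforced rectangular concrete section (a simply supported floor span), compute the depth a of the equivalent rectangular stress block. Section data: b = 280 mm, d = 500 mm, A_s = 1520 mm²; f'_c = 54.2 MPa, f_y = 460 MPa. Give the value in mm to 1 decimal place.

a ≈ 54.2 mm

T = A_s f_y = 1520 × 460 = 699200 N = 699.2 kN.
Setting C = 0.85 f'_c a b equal to T: a = 699200/(0.85 × 54.2 × 280) = 54.2 mm.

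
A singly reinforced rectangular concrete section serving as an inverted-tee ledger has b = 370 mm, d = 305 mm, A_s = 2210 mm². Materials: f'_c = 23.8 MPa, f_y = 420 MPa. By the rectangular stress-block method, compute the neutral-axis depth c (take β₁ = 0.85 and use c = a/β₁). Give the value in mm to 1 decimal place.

T = A_s f_y = 2210 × 420 = 928200 N = 928.2 kN.
Setting C = 0.85 f'_c a b equal to T: a = 928200/(0.85 × 23.8 × 370) = 124.006 mm.
With β₁ = 0.85, c = a/β₁ = 124.006/0.85 = 145.9 mm.

c ≈ 145.9 mm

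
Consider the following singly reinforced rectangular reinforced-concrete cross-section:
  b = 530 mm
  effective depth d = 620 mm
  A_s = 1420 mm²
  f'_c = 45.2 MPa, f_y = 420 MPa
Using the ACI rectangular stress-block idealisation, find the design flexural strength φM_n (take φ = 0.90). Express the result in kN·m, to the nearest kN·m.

T = A_s f_y = 1420 × 420 = 596400 N = 596.4 kN.
From C = T: a = T/(0.85 f'_c b) = 596400/(0.85 × 45.2 × 530) = 29.29 mm.
M_n = T(d − a/2) = 596.4 kN × (620 − 14.645) mm = 361.03 kN·m.
φM_n = 0.90 × 361.03 = 324.93 kN·m.

φM_n ≈ 325 kN·m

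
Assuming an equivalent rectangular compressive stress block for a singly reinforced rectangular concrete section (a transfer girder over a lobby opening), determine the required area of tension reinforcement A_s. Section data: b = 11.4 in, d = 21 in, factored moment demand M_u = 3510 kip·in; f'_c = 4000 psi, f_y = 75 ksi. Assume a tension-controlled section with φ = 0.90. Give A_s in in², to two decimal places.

M_n = M_u/φ = 3510/0.90 = 3900 kip·in.
From M_n = 0.85 f'_c a b (d − a/2):
a = d − √(d² − 2M_n/(0.85 f'_c b)) = 21 − √(21² − 2 × 3900/(0.85 × 4 × 11.4)) = 5.516 in.
A_s = 0.85 f'_c a b / f_y = 0.85 × 4 × 5.516 × 11.4 / 75 = 2.851 in².

A_s ≈ 2.85 in²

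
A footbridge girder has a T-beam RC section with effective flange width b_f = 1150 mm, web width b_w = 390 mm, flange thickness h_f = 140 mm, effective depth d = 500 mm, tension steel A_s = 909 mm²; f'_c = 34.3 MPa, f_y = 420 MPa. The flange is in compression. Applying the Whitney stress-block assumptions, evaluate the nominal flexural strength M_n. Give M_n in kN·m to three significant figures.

Tension: T = A_s f_y = 909 × 420 = 381780 N.
Try a within the flange: a = T/(0.85 f'_c b_f) = 381780/(0.85 × 34.3 × 1150) = 11.39 mm.
Since a = 11.39 ≤ h_f = 140 mm, the stress block lies entirely in the flange; analyse as a rectangular beam of width b_f.
M_n = T(d − a/2) = 381780 × (500 − 5.695) = 188.72 × 10⁶ N·mm.
M_n = 188.72 kN·m.

M_n ≈ 189 kN·m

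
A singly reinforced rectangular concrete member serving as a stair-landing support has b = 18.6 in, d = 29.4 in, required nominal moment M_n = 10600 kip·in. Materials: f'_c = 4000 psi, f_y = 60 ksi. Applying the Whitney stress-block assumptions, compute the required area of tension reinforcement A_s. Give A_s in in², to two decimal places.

A_s ≈ 6.74 in²

From M_n = 0.85 f'_c a b (d − a/2):
a = d − √(d² − 2M_n/(0.85 f'_c b)) = 29.4 − √(29.4² − 2 × 10600/(0.85 × 4 × 18.6)) = 6.397 in.
A_s = 0.85 f'_c a b / f_y = 0.85 × 4 × 6.397 × 18.6 / 60 = 6.742 in².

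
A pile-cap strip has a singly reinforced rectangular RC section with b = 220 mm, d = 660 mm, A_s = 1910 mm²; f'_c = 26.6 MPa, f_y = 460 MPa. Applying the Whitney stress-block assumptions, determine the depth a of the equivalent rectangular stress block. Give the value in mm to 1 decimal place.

T = A_s f_y = 1910 × 460 = 878600 N = 878.6 kN.
Setting C = 0.85 f'_c a b equal to T: a = 878600/(0.85 × 26.6 × 220) = 176.6 mm.

a ≈ 176.6 mm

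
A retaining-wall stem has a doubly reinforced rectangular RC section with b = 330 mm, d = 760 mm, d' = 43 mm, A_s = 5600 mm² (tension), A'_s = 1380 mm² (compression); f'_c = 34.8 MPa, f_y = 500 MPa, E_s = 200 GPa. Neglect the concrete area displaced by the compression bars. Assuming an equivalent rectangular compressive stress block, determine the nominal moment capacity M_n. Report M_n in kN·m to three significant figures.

M_n ≈ 1870 kN·m

Assume both tension and compression steel yield.
Net tension couple steel: A_s − A'_s = 4220 mm².
a = (A_s − A'_s) f_y / (0.85 f'_c b) = 2110000/(0.85 × 34.8 × 330) = 216.16 mm.
c = a/β₁ = 216.16/0.801 = 269.86 mm; ε'_s = 0.003(c − d')/c = 0.0025 ≥ f_y/E_s = 0.0025, so compression steel does yield.
M_n = (A_s − A'_s) f_y (d − a/2) + A'_s f_y (d − d') = [2110000 × (760 − 108.08) + 690000 × (760 − 43)] × 10⁻⁶ = 1375.55 + 494.73 = 1870.28 kN·m.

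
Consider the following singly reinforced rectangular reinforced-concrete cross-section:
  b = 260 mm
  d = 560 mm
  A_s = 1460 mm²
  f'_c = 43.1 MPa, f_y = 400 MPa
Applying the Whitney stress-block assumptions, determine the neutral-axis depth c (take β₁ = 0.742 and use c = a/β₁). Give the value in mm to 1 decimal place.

T = A_s f_y = 1460 × 400 = 584000 N = 584 kN.
Setting C = 0.85 f'_c a b equal to T: a = 584000/(0.85 × 43.1 × 260) = 61.312 mm.
With β₁ = 0.742, c = a/β₁ = 61.312/0.742 = 82.6 mm.

c ≈ 82.6 mm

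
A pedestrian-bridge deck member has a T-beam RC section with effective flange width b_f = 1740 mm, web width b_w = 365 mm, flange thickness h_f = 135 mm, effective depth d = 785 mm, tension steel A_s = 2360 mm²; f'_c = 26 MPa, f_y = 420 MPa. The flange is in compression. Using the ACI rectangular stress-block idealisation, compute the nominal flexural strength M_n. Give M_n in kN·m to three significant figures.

Tension: T = A_s f_y = 2360 × 420 = 991200 N.
Try a within the flange: a = T/(0.85 f'_c b_f) = 991200/(0.85 × 26 × 1740) = 25.78 mm.
Since a = 25.78 ≤ h_f = 135 mm, the stress block lies entirely in the flange; analyse as a rectangular beam of width b_f.
M_n = T(d − a/2) = 991200 × (785 − 12.89) = 765.32 × 10⁶ N·mm.
M_n = 765.32 kN·m.

M_n ≈ 765 kN·m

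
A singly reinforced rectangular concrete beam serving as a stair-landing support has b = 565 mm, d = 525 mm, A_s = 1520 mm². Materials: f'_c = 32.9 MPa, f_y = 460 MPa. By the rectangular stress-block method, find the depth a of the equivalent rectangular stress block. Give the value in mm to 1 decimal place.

a ≈ 44.3 mm

T = A_s f_y = 1520 × 460 = 699200 N = 699.2 kN.
Setting C = 0.85 f'_c a b equal to T: a = 699200/(0.85 × 32.9 × 565) = 44.3 mm.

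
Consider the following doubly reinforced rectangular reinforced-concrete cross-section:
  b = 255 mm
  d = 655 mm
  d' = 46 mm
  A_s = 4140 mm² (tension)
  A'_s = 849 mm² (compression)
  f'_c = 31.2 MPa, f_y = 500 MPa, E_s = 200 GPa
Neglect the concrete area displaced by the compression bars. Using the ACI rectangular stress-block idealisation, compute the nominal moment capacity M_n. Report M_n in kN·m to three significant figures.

Assume both tension and compression steel yield.
Net tension couple steel: A_s − A'_s = 3291 mm².
a = (A_s − A'_s) f_y / (0.85 f'_c b) = 1645500/(0.85 × 31.2 × 255) = 243.32 mm.
c = a/β₁ = 243.32/0.827 = 294.22 mm; ε'_s = 0.003(c − d')/c = 0.0025 ≥ f_y/E_s = 0.0025, so compression steel does yield.
M_n = (A_s − A'_s) f_y (d − a/2) + A'_s f_y (d − d') = [1645500 × (655 − 121.66) + 424500 × (655 − 46)] × 10⁻⁶ = 877.61 + 258.52 = 1136.13 kN·m.

M_n ≈ 1140 kN·m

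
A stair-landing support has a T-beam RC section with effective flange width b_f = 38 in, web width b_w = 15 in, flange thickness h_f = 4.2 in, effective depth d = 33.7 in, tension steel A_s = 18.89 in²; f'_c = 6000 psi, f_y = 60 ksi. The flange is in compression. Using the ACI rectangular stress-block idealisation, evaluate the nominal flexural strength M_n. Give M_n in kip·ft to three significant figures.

Tension: T = A_s f_y = 18.89 × 60 = 1133.4 kips.
Try a within the flange: a = T/(0.85 f'_c b_f) = 1133.4/(0.85 × 6 × 38) = 5.848 in.
a = 5.848 > h_f = 4.2 in: the block extends into the web. Split into flange-overhang and web parts.
C_f = 0.85 f'_c (b_f − b_w) h_f = 0.85 × 6 × (38 − 15) × 4.2 = 492.7 kips.
Remaining web compression depth: a_w = (T − C_f)/(0.85 f'_c b_w) = (1133.4 − 492.7)/(0.85 × 6 × 15) = 8.375 in.
M_n = C_f(d − h_f/2) + (T − C_f)(d − a_w/2) = 492.7 × (33.7 − 2.1) + 640.7 × (33.7 − 4.1875) = 15569.3 + 18908.7 = 34478.0 kip·in.
M_n = 34478.0/12 = 2873.17 kip·ft.

M_n ≈ 2870 kip·ft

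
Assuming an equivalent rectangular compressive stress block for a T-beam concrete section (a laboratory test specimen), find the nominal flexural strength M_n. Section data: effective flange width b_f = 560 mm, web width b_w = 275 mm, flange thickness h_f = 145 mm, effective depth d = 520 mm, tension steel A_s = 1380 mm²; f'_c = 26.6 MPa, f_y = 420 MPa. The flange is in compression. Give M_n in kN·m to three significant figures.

M_n ≈ 288 kN·m

Tension: T = A_s f_y = 1380 × 420 = 579600 N.
Try a within the flange: a = T/(0.85 f'_c b_f) = 579600/(0.85 × 26.6 × 560) = 45.78 mm.
Since a = 45.78 ≤ h_f = 145 mm, the stress block lies entirely in the flange; analyse as a rectangular beam of width b_f.
M_n = T(d − a/2) = 579600 × (520 − 22.89) = 288.12 × 10⁶ N·mm.
M_n = 288.12 kN·m.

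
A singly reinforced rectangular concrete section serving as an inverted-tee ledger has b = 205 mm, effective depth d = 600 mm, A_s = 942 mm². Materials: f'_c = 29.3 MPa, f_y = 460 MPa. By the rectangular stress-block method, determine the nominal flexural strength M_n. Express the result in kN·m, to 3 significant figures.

T = A_s f_y = 942 × 460 = 433320 N = 433.32 kN.
From C = T: a = T/(0.85 f'_c b) = 433320/(0.85 × 29.3 × 205) = 84.87 mm.
M_n = T(d − a/2) = 433.32 kN × (600 − 42.435) mm = 241.60 kN·m.

M_n ≈ 242 kN·m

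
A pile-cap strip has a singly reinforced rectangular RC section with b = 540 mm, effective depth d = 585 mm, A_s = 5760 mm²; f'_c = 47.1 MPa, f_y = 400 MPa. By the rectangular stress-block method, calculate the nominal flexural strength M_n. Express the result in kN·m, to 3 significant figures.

T = A_s f_y = 5760 × 400 = 2304000 N = 2304 kN.
From C = T: a = T/(0.85 f'_c b) = 2304000/(0.85 × 47.1 × 540) = 106.57 mm.
M_n = T(d − a/2) = 2304 kN × (585 − 53.285) mm = 1225.07 kN·m.

M_n ≈ 1230 kN·m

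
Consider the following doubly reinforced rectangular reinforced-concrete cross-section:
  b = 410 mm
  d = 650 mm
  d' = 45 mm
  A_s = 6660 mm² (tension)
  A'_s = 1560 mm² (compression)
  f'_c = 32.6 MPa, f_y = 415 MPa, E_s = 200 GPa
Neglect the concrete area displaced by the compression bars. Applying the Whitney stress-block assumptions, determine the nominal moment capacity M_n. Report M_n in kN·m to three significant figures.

Assume both tension and compression steel yield.
Net tension couple steel: A_s − A'_s = 5100 mm².
a = (A_s − A'_s) f_y / (0.85 f'_c b) = 2116500/(0.85 × 32.6 × 410) = 186.29 mm.
c = a/β₁ = 186.29/0.817 = 228.02 mm; ε'_s = 0.003(c − d')/c = 0.0024 ≥ f_y/E_s = 0.0021, so compression steel does yield.
M_n = (A_s − A'_s) f_y (d − a/2) + A'_s f_y (d − d') = [2116500 × (650 − 93.145) + 647400 × (650 − 45)] × 10⁻⁶ = 1178.58 + 391.68 = 1570.26 kN·m.

M_n ≈ 1570 kN·m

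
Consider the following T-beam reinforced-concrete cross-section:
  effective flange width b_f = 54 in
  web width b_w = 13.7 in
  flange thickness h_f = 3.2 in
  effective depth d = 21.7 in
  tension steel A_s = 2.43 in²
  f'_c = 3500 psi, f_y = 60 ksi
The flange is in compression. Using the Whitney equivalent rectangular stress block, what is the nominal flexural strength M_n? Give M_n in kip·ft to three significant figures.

Tension: T = A_s f_y = 2.43 × 60 = 145.8 kips.
Try a within the flange: a = T/(0.85 f'_c b_f) = 145.8/(0.85 × 3.5 × 54) = 0.908 in.
Since a = 0.908 ≤ h_f = 3.2 in, the stress block lies entirely in the flange; analyse as a rectangular beam of width b_f.
M_n = T(d − a/2) = 145.8 × (21.7 − 0.454) = 3097.7 kip·in.
M_n = 3097.7/12 = 258.14 kip·ft.

M_n ≈ 258 kip·ft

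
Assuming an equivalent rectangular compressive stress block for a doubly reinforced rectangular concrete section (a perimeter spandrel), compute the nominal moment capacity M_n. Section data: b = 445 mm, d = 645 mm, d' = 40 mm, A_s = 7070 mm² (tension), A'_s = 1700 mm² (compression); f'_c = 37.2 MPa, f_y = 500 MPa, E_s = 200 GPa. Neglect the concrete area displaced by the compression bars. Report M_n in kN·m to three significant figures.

M_n ≈ 1990 kN·m

Assume both tension and compression steel yield.
Net tension couple steel: A_s − A'_s = 5370 mm².
a = (A_s − A'_s) f_y / (0.85 f'_c b) = 2685000/(0.85 × 37.2 × 445) = 190.82 mm.
c = a/β₁ = 190.82/0.784 = 243.39 mm; ε'_s = 0.003(c − d')/c = 0.0025 ≥ f_y/E_s = 0.0025, so compression steel does yield.
M_n = (A_s − A'_s) f_y (d − a/2) + A'_s f_y (d − d') = [2685000 × (645 − 95.41) + 850000 × (645 − 40)] × 10⁻⁶ = 1475.65 + 514.25 = 1989.90 kN·m.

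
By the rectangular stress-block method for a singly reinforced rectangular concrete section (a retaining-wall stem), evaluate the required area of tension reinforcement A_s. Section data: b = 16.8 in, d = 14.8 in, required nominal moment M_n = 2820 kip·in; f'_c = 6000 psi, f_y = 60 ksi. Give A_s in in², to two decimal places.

From M_n = 0.85 f'_c a b (d − a/2):
a = d − √(d² − 2M_n/(0.85 f'_c b)) = 14.8 − √(14.8² − 2 × 2820/(0.85 × 6 × 16.8)) = 2.422 in.
A_s = 0.85 f'_c a b / f_y = 0.85 × 6 × 2.422 × 16.8 / 60 = 3.459 in².

A_s ≈ 3.46 in²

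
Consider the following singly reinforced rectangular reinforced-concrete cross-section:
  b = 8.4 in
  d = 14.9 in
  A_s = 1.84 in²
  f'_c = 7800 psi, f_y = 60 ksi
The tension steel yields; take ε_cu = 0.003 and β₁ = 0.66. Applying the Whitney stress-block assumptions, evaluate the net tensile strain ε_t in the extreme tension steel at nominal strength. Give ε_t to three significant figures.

a = A_s f_y/(0.85 f'_c b) = 1.982 in.
β₁ = 0.66, so c = a/β₁ = 1.982/0.66 = 3.003 in.
From the linear strain diagram with ε_cu = 0.003: ε_t = 0.003 (d − c)/c = 0.003 × (14.9 − 3.003)/3.003 = 0.0119.
Since ε_t ≥ 0.005, the section is tension-controlled.

ε_t ≈ 0.0119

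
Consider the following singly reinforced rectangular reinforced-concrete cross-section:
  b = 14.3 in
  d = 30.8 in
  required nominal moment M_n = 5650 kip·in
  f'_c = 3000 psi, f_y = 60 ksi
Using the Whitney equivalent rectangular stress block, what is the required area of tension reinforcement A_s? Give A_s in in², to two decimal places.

A_s ≈ 3.36 in²

From M_n = 0.85 f'_c a b (d − a/2):
a = d − √(d² − 2M_n/(0.85 f'_c b)) = 30.8 − √(30.8² − 2 × 5650/(0.85 × 3 × 14.3)) = 5.526 in.
A_s = 0.85 f'_c a b / f_y = 0.85 × 3 × 5.526 × 14.3 / 60 = 3.358 in².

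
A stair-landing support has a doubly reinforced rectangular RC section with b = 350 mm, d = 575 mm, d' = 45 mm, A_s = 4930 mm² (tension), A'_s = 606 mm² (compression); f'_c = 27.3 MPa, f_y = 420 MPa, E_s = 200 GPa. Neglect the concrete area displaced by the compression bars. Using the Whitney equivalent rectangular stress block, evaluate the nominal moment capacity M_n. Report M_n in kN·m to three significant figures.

Assume both tension and compression steel yield.
Net tension couple steel: A_s − A'_s = 4324 mm².
a = (A_s − A'_s) f_y / (0.85 f'_c b) = 1816080/(0.85 × 27.3 × 350) = 223.61 mm.
c = a/β₁ = 223.61/0.85 = 263.07 mm; ε'_s = 0.003(c − d')/c = 0.0025 ≥ f_y/E_s = 0.0021, so compression steel does yield.
M_n = (A_s − A'_s) f_y (d − a/2) + A'_s f_y (d − d') = [1816080 × (575 − 111.805) + 254520 × (575 − 45)] × 10⁻⁶ = 841.20 + 134.90 = 976.10 kN·m.

M_n ≈ 976 kN·m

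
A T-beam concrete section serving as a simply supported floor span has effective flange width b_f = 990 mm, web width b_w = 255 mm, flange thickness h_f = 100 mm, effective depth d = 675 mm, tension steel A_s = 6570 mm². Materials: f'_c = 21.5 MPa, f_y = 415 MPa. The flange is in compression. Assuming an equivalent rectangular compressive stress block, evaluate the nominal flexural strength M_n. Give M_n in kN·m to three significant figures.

Tension: T = A_s f_y = 6570 × 415 = 2726550 N.
Try a within the flange: a = T/(0.85 f'_c b_f) = 2726550/(0.85 × 21.5 × 990) = 150.70 mm.
a = 150.70 > h_f = 100 mm: the block extends into the web. Split into flange-overhang and web parts.
C_f = 0.85 f'_c (b_f − b_w) h_f = 0.85 × 21.5 × (990 − 255) × 100 = 1343213 N.
Remaining web compression depth: a_w = (T − C_f)/(0.85 f'_c b_w) = (2726550 − 1343213)/(0.85 × 21.5 × 255) = 296.85 mm.
M_n = C_f(d − h_f/2) + (T − C_f)(d − a_w/2) = 1343213 × (675 − 50) + 1383337 × (675 − 148.425) = 839.51 + 728.43 = 1567.94 × 10⁶ N·mm.
M_n = 1567.94 kN·m.

M_n ≈ 1570 kN·m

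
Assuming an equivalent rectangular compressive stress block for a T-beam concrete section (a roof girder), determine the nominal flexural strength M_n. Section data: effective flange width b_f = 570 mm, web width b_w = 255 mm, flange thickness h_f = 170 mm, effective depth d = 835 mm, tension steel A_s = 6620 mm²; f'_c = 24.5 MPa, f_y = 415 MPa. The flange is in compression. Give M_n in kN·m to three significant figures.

M_n ≈ 1950 kN·m

Tension: T = A_s f_y = 6620 × 415 = 2747300 N.
Try a within the flange: a = T/(0.85 f'_c b_f) = 2747300/(0.85 × 24.5 × 570) = 231.44 mm.
a = 231.44 > h_f = 170 mm: the block extends into the web. Split into flange-overhang and web parts.
C_f = 0.85 f'_c (b_f − b_w) h_f = 0.85 × 24.5 × (570 − 255) × 170 = 1115179 N.
Remaining web compression depth: a_w = (T − C_f)/(0.85 f'_c b_w) = (2747300 − 1115179)/(0.85 × 24.5 × 255) = 307.35 mm.
M_n = C_f(d − h_f/2) + (T − C_f)(d − a_w/2) = 1115179 × (835 − 85) + 1632121 × (835 − 153.675) = 836.38 + 1112.00 = 1948.38 × 10⁶ N·mm.
M_n = 1948.38 kN·m.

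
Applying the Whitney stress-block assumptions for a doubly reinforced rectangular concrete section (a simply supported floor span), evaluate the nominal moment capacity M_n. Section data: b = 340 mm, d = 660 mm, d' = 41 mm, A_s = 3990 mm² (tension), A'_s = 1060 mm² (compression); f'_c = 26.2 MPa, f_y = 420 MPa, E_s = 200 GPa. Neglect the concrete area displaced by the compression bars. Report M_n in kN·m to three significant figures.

Assume both tension and compression steel yield.
Net tension couple steel: A_s − A'_s = 2930 mm².
a = (A_s − A'_s) f_y / (0.85 f'_c b) = 1230600/(0.85 × 26.2 × 340) = 162.52 mm.
c = a/β₁ = 162.52/0.85 = 191.20 mm; ε'_s = 0.003(c − d')/c = 0.0024 ≥ f_y/E_s = 0.0021, so compression steel does yield.
M_n = (A_s − A'_s) f_y (d − a/2) + A'_s f_y (d − d') = [1230600 × (660 − 81.26) + 445200 × (660 − 41)] × 10⁻⁶ = 712.20 + 275.58 = 987.78 kN·m.

M_n ≈ 988 kN·m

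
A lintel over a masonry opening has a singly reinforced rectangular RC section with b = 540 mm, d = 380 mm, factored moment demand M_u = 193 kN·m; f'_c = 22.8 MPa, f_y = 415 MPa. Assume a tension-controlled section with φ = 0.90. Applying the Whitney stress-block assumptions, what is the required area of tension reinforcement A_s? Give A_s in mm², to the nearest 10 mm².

M_n = M_u/φ = 193/0.90 = 214.444 kN·m.
With M_n = 0.85 f'_c a b (d − a/2), solve the quadratic for a:
a = d − √(d² − 2M_n/(0.85 f'_c b)) = 380 − √(380² − 2 × 214.444×10⁶/(0.85 × 22.8 × 540)) = 58.41 mm.
A_s = 0.85 f'_c a b / f_y = 0.85 × 22.8 × 58.41 × 540 / 415 = 1472.9 mm².

A_s ≈ 1470 mm²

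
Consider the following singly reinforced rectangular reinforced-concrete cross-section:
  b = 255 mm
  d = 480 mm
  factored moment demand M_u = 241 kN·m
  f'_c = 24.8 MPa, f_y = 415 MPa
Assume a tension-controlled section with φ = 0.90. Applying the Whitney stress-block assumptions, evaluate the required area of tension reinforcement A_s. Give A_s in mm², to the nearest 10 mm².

M_n = M_u/φ = 241/0.90 = 267.778 kN·m.
With M_n = 0.85 f'_c a b (d − a/2), solve the quadratic for a:
a = d − √(d² − 2M_n/(0.85 f'_c b)) = 480 − √(480² − 2 × 267.778×10⁶/(0.85 × 24.8 × 255)) = 118.38 mm.
A_s = 0.85 f'_c a b / f_y = 0.85 × 24.8 × 118.38 × 255 / 415 = 1533.3 mm².

A_s ≈ 1530 mm²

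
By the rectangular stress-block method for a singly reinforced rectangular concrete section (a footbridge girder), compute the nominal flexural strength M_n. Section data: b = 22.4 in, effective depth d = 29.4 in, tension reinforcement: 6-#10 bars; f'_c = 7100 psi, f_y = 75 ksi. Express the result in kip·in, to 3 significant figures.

M_n ≈ 15600 kip·in

A_s = 6 × 1.27 = 7.62 in².
T = A_s f_y = 7.62 × 75 = 571.5 kips.
a = T/(0.85 f'_c b) = 571.5/(0.85 × 7.1 × 22.4) = 4.228 in.
M_n = T(d − a/2) = 571.5 × (29.4 − 2.114) = 15593.9 kip·in.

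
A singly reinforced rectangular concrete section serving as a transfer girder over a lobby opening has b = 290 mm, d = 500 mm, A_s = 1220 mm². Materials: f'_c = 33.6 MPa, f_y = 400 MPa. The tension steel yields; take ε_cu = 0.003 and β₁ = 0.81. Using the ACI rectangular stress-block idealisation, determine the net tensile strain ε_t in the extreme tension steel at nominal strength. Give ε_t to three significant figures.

ε_t ≈ 0.0176

a = A_s f_y/(0.85 f'_c b) = 58.92 mm.
β₁ = 0.81, so c = a/β₁ = 58.92/0.81 = 72.74 mm.
From the linear strain diagram with ε_cu = 0.003: ε_t = 0.003 (d − c)/c = 0.003 × (500 − 72.74)/72.74 = 0.0176.
Since ε_t ≥ 0.005, the section is tension-controlled.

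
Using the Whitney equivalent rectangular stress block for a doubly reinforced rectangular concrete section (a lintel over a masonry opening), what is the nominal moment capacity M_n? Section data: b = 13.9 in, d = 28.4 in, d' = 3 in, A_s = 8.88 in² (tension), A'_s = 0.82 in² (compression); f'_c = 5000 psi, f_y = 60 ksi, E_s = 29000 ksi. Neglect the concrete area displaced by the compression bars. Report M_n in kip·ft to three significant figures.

M_n ≈ 1080 kip·ft

Assume both steels yield.
a = (A_s − A'_s) f_y/(0.85 f'_c b) = (8.88 − 0.82) × 60/(0.85 × 5 × 13.9) = 8.186 in.
c = a/β₁ = 8.186/0.8 = 10.233 in; ε'_s = 0.003(c − d')/c = 0.0021 ≥ ε_y = 0.0021, so the compression steel yields.
M_n = (A_s − A'_s) f_y (d − a/2) + A'_s f_y (d − d') = 483.6 × (28.4 − 4.093) + 49.2 × (28.4 − 3) = 11754.9 + 1249.7 = 13004.6 kip·in = 13004.6/12 = 1083.72 kip·ft.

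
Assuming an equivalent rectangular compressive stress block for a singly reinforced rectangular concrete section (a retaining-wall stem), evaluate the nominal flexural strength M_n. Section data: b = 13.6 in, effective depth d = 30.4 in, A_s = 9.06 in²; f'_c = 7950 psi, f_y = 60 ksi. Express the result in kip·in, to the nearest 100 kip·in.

T = A_s f_y = 9.06 × 60 = 543.6 kips.
a = T/(0.85 f'_c b) = 543.6/(0.85 × 7.95 × 13.6) = 5.915 in.
M_n = T(d − a/2) = 543.6 × (30.4 − 2.9575) = 14917.7 kip·in.

M_n ≈ 14900 kip·in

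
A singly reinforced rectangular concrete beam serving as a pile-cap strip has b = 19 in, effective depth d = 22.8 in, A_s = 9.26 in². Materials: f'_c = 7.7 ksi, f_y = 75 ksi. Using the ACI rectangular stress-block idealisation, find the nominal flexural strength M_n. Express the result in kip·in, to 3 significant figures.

M_n ≈ 13900 kip·in

T = A_s f_y = 9.26 × 75 = 694.5 kips.
a = T/(0.85 f'_c b) = 694.5/(0.85 × 7.7 × 19) = 5.585 in.
M_n = T(d − a/2) = 694.5 × (22.8 − 2.7925) = 13895.2 kip·in.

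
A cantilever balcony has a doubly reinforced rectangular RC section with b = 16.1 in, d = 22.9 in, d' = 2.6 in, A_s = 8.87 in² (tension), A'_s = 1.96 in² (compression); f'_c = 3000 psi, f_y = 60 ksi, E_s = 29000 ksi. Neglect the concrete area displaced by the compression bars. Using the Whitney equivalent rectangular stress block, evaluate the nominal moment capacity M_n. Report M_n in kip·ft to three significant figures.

Assume both steels yield.
a = (A_s − A'_s) f_y/(0.85 f'_c b) = (8.87 − 1.96) × 60/(0.85 × 3 × 16.1) = 10.099 in.
c = a/β₁ = 10.099/0.85 = 11.881 in; ε'_s = 0.003(c − d')/c = 0.0023 ≥ ε_y = 0.0021, so the compression steel yields.
M_n = (A_s − A'_s) f_y (d − a/2) + A'_s f_y (d − d') = 414.6 × (22.9 − 5.0495) + 117.6 × (22.9 − 2.6) = 7400.8 + 2387.3 = 9788.1 kip·in = 9788.1/12 = 815.68 kip·ft.

M_n ≈ 816 kip·ft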